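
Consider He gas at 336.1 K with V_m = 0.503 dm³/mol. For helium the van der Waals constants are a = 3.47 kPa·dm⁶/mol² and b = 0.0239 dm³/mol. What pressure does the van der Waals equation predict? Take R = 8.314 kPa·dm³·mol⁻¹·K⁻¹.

P ≈ 5819 kPa

P = RT/(V_m − b) − a/V_m²
RT/(V_m − b) = (8.314)(336.1)/(0.503 − 0.0239) = 2794.3/0.47910 = 5832.4 kPa
a/V_m² = 3.47/(0.503)² = 13.715 kPa
P = 5832.4 − 13.715 = 5819 kPa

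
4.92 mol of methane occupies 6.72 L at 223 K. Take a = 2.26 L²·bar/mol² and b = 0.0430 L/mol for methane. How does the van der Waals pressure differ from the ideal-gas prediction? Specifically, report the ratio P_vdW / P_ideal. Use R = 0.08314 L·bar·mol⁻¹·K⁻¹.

P_vdW / P_ideal ≈ 0.9433

Ideal: P_ideal = nRT/V = (4.92)(0.08314)(223)/6.72 = 13.5741 bar
vdW: P = nRT/(V − nb) − a n²/V² = 91.2179/6.50844 − 54.7065/45.1584 = 14.0153 − 1.21144 = 12.8039 bar
Ratio = 12.8039/13.5741 = 0.9433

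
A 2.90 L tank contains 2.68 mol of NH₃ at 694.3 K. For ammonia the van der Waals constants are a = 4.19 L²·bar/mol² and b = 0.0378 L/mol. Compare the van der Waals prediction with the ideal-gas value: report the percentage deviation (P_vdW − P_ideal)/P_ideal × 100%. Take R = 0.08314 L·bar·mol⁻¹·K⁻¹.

-3.09 %

Ideal: P_ideal = nRT/V = (2.68)(0.08314)(694.3)/2.90 = 53.3450 bar
vdW: P = nRT/(V − nb) − a n²/V² = 154.701/2.79870 − 30.0943/8.41000 = 55.2760 − 3.57839 = 51.6976 bar
% deviation = (51.6976 − 53.3450)/53.3450 × 100% = -3.09%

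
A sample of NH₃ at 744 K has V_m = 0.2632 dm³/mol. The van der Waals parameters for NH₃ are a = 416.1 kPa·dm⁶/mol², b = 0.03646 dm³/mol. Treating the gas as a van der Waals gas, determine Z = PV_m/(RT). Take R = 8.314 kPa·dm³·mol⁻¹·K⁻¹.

P = RT/(V_m − b) − a/V_m² = (8.314)(744)/(0.2632 − 0.03646) − 416.1/(0.2632)²
  = 6185.6/0.22674 − 6006.6 = 27281 − 6006.6 = 21274 kPa
Z = PV_m/(RT) = (21274)(0.2632)/((8.314)(744)) = 5599.3/6185.6 = 0.9052

Z ≈ 0.9052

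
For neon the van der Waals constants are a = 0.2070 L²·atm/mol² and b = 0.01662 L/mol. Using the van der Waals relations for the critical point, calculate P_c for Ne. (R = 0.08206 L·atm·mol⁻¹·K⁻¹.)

For a van der Waals gas, P_c = a/(27b²).
P_c = 0.2070/(27×(0.01662)²) = 0.2070/0.0074581 = 27.76 atm

P_c ≈ 27.76 atm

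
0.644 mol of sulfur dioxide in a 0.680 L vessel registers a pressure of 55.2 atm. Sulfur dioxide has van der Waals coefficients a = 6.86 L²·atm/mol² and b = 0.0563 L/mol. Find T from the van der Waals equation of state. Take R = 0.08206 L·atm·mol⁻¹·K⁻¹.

T ≈ 747.4 K

T = (P + a n²/V²)(V − nb)/(nR)
P + a n²/V² = 55.2 + (6.86)(0.644)²/(0.680)² = 61.353 atm
V − nb = 0.680 − (0.644)(0.0563) = 0.64374 L
T = (61.353)(0.64374)/((0.644)(0.08206)) = 747.4 K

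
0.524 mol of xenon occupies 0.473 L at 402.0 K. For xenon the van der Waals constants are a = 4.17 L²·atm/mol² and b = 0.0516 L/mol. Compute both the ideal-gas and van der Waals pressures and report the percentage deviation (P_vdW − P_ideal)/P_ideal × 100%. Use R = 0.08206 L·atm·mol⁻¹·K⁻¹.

-7.94 %

Ideal: P_ideal = nRT/V = (0.524)(0.08206)(402.0)/0.473 = 36.5450 atm
vdW: P = nRT/(V − nb) − a n²/V² = 17.2858/0.445962 − 1.14498/0.223729 = 38.7607 − 5.11771 = 33.6430 atm
% deviation = (33.6430 − 36.5450)/36.5450 × 100% = -7.94%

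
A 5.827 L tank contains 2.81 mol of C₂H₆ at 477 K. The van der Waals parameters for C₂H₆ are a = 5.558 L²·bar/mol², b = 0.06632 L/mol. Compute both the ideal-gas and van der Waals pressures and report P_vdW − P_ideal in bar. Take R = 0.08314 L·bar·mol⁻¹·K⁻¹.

Ideal: P_ideal = nRT/V = (2.81)(0.08314)(477)/5.827 = 19.1245 bar
vdW: P = nRT/(V − nb) − a n²/V² = 111.438/5.64064 − 43.8865/33.9539 = 19.7563 − 1.29253 = 18.4638 bar
ΔP = 18.4638 − 19.1245 = -0.661 bar

ΔP ≈ -0.661 bar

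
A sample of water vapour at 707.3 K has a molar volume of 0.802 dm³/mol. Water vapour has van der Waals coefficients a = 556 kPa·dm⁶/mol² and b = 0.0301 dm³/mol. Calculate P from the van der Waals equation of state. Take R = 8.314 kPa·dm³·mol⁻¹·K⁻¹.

P ≈ 6754 kPa

P = RT/(V_m − b) − a/V_m²
RT/(V_m − b) = (8.314)(707.3)/(0.802 − 0.0301) = 5880.5/0.77190 = 7618.2 kPa
a/V_m² = 556/(0.802)² = 864.42 kPa
P = 7618.2 − 864.42 = 6754 kPa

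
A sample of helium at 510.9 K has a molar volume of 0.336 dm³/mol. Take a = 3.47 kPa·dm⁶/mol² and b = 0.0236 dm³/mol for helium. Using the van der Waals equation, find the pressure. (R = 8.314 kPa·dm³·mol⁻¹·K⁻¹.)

P ≈ 13566 kPa

P = RT/(V_m − b) − a/V_m²
RT/(V_m − b) = (8.314)(510.9)/(0.336 − 0.0236) = 4247.6/0.31240 = 13597 kPa
a/V_m² = 3.47/(0.336)² = 30.736 kPa
P = 13597 − 30.736 = 13566 kPa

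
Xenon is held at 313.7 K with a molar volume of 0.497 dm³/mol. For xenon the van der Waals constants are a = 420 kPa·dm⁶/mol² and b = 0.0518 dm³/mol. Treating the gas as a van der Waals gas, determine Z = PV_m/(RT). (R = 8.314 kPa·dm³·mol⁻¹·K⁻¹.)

Z ≈ 0.7923

P = RT/(V_m − b) − a/V_m² = (8.314)(313.7)/(0.497 − 0.0518) − 420/(0.497)²
  = 2608.1/0.44520 − 1700.3 = 5858.3 − 1700.3 = 4158.0 kPa
Z = PV_m/(RT) = (4158.0)(0.497)/((8.314)(313.7)) = 2066.5/2608.1 = 0.7923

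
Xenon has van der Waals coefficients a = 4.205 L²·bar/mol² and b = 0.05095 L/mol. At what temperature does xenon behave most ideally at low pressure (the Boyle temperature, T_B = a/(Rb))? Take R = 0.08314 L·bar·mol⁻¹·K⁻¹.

T_B ≈ 992.7 K

For a van der Waals gas the second virial coefficient B₂ = b − a/(RT) vanishes at T_B = a/(Rb).
T_B = 4.205/(0.08314×0.05095) = 4.205/0.0042360 = 992.7 K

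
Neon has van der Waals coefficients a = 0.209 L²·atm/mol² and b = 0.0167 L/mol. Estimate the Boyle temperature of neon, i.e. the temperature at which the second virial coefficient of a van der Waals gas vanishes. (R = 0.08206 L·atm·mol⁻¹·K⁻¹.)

For a van der Waals gas the second virial coefficient B₂ = b − a/(RT) vanishes at T_B = a/(Rb).
T_B = 0.209/(0.08206×0.0167) = 0.209/0.0013704 = 152.5 K

T_B ≈ 152.5 K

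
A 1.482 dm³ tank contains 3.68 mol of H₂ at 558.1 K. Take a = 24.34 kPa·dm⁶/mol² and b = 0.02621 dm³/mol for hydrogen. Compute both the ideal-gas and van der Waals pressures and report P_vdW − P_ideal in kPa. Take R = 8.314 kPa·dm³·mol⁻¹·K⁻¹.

ΔP ≈ 652 kPa

Ideal: P_ideal = nRT/V = (3.68)(8.314)(558.1)/1.482 = 11521.8 kPa
vdW: P = nRT/(V − nb) − a n²/V² = 17075.4/1.38555 − 329.622/2.19632 = 12323.9 − 150.079 = 12173.8 kPa
ΔP = 12173.8 − 11521.8 = 652 kPa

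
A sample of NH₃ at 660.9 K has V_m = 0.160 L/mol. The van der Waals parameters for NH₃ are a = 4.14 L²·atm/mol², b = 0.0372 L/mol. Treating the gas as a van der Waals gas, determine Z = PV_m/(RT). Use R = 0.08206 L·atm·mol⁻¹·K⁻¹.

Z ≈ 0.8258

P = RT/(V_m − b) − a/V_m² = (0.08206)(660.9)/(0.160 − 0.0372) − 4.14/(0.160)²
  = 54.233/0.12280 − 161.72 = 441.64 − 161.72 = 279.92 atm
Z = PV_m/(RT) = (279.92)(0.160)/((0.08206)(660.9)) = 44.787/54.233 = 0.8258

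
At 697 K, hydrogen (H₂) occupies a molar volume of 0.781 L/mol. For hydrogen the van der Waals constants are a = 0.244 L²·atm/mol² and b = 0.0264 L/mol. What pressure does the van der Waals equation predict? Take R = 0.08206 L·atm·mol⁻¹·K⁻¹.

P ≈ 75.40 atm

P = RT/(V_m − b) − a/V_m²
RT/(V_m − b) = (0.08206)(697)/(0.781 − 0.0264) = 57.196/0.75460 = 75.796 atm
a/V_m² = 0.244/(0.781)² = 0.40003 atm
P = 75.796 − 0.40003 = 75.40 atm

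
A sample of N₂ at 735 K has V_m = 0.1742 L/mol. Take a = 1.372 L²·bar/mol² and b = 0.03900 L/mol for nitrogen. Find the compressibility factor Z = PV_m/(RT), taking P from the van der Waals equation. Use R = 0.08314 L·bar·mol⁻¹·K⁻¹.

P = RT/(V_m − b) − a/V_m² = (0.08314)(735)/(0.1742 − 0.03900) − 1.372/(0.1742)²
  = 61.108/0.13520 − 45.212 = 451.98 − 45.212 = 406.77 bar
Z = PV_m/(RT) = (406.77)(0.1742)/((0.08314)(735)) = 70.859/61.108 = 1.160

Z ≈ 1.160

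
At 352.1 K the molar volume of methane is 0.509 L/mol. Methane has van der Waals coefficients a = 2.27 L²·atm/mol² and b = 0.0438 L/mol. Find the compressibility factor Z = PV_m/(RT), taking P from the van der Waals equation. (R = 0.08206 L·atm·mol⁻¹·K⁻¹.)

P = RT/(V_m − b) − a/V_m² = (0.08206)(352.1)/(0.509 − 0.0438) − 2.27/(0.509)²
  = 28.893/0.46520 − 8.7617 = 62.109 − 8.7617 = 53.347 atm
Z = PV_m/(RT) = (53.347)(0.509)/((0.08206)(352.1)) = 27.154/28.893 = 0.9398

Z ≈ 0.9398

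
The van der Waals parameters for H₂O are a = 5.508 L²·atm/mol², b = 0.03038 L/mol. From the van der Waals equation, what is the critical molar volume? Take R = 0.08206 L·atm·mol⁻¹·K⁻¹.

V_m,c ≈ 0.09114 L/mol

For a van der Waals gas, V_m,c = 3b.
V_m,c = 3×0.03038 = 0.09114 L/mol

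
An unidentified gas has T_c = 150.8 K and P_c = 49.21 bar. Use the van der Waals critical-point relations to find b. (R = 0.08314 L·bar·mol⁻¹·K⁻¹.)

From T_c = 8a/(27Rb) and P_c = a/(27b²): b = R T_c/(8 P_c).
b = (0.08314)(150.8)/(8×49.21) = 12.538/393.68 = 0.03185 L/mol

b ≈ 0.03185 L/mol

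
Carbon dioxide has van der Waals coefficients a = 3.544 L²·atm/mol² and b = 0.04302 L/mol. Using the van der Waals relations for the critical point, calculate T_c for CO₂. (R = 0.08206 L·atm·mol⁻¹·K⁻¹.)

T_c ≈ 297.5 K

For a van der Waals gas, T_c = 8a/(27Rb).
T_c = 8×3.544/(27×0.08206×0.04302) = 28.352/0.095316 = 297.5 K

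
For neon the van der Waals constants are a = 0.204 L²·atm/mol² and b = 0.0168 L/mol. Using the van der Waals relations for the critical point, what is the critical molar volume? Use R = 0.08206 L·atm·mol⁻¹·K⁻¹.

For a van der Waals gas, V_m,c = 3b.
V_m,c = 3×0.0168 = 0.05040 L/mol

V_m,c ≈ 0.05040 L/mol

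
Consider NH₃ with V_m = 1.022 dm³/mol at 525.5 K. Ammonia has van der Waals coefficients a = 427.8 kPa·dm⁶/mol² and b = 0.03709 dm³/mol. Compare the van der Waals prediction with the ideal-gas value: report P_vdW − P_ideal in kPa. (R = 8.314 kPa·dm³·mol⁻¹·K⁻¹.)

ΔP ≈ -248.6 kPa

Ideal: P_ideal = RT/V_m = (8.314)(525.5)/1.022 = 4274.96 kPa
vdW: P = RT/(V_m − b) − a/V_m² = 4369.01/0.984910 − 427.8/1.04448 = 4435.95 − 409.582 = 4026.37 kPa
ΔP = 4026.37 − 4274.96 = -248.6 kPa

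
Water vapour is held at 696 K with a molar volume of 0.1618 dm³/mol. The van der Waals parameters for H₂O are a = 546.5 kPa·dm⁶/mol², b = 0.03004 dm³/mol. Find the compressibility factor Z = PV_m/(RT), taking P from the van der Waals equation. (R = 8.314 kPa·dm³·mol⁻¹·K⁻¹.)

P = RT/(V_m − b) − a/V_m² = (8.314)(696)/(0.1618 − 0.03004) − 546.5/(0.1618)²
  = 5786.5/0.13176 − 20875 = 43917 − 20875 = 23042 kPa
Z = PV_m/(RT) = (23042)(0.1618)/((8.314)(696)) = 3728.2/5786.5 = 0.6443

Z ≈ 0.6443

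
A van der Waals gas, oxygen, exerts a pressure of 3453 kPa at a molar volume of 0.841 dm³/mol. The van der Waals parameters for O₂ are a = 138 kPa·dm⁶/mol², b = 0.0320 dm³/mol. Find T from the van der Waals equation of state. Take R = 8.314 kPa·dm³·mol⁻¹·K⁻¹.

T ≈ 355.0 K

T = (P + a/V_m²)(V_m − b)/R
P + a/V_m² = 3453 + 138/(0.841)² = 3648.1 kPa
V_m − b = 0.841 − 0.0320 = 0.80900 dm³/mol
T = (3648.1)(0.80900)/8.314 = 355.0 K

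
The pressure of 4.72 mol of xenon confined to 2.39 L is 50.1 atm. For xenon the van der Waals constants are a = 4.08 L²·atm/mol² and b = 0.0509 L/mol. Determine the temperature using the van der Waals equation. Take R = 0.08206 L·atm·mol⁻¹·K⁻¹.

T = (P + a n²/V²)(V − nb)/(nR)
P + a n²/V² = 50.1 + (4.08)(4.72)²/(2.39)² = 66.013 atm
V − nb = 2.39 − (4.72)(0.0509) = 2.1498 L
T = (66.013)(2.1498)/((4.72)(0.08206)) = 366.4 K

T ≈ 366.4 K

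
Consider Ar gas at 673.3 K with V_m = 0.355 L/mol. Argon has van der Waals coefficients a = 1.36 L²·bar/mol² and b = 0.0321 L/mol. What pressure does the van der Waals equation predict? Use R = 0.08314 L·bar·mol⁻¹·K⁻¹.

P = RT/(V_m − b) − a/V_m²
RT/(V_m − b) = (0.08314)(673.3)/(0.355 − 0.0321) = 55.978/0.32290 = 173.36 bar
a/V_m² = 1.36/(0.355)² = 10.792 bar
P = 173.36 − 10.792 = 162.6 bar

P ≈ 162.6 bar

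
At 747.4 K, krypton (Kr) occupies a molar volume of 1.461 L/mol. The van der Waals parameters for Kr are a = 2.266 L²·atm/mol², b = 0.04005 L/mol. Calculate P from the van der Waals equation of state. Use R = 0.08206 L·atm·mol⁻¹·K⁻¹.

P ≈ 42.10 atm

P = RT/(V_m − b) − a/V_m²
RT/(V_m − b) = (0.08206)(747.4)/(1.461 − 0.04005) = 61.332/1.4210 = 43.161 atm
a/V_m² = 2.266/(1.461)² = 1.0616 atm
P = 43.161 − 1.0616 = 42.10 atm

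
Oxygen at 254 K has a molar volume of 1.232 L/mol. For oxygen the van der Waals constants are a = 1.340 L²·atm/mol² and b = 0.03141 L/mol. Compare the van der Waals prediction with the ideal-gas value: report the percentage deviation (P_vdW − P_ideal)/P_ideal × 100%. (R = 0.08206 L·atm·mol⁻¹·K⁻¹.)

-2.60 %

Ideal: P_ideal = RT/V_m = (0.08206)(254)/1.232 = 16.9182 atm
vdW: P = RT/(V_m − b) − a/V_m² = 20.8432/1.20059 − 1.340/1.51782 = 17.3608 − 0.882845 = 16.4780 atm
% deviation = (16.4780 − 16.9182)/16.9182 × 100% = -2.60%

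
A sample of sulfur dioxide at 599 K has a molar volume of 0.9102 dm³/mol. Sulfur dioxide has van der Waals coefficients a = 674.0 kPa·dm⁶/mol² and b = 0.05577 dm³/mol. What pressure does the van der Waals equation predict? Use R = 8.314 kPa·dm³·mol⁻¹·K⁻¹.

P = RT/(V_m − b) − a/V_m²
RT/(V_m − b) = (8.314)(599)/(0.9102 − 0.05577) = 4980.1/0.85443 = 5828.6 kPa
a/V_m² = 674.0/(0.9102)² = 813.55 kPa
P = 5828.6 − 813.55 = 5015 kPa

P ≈ 5015 kPa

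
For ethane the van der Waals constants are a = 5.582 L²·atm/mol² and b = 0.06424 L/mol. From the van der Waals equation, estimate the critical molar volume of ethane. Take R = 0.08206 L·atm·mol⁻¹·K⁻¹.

V_m,c ≈ 0.1927 L/mol

For a van der Waals gas, V_m,c = 3b.
V_m,c = 3×0.06424 = 0.1927 L/mol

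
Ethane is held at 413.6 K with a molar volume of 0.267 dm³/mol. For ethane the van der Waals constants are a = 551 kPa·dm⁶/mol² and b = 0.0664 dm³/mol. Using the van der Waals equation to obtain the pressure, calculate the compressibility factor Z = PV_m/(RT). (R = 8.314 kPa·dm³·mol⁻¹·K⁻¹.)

P = RT/(V_m − b) − a/V_m² = (8.314)(413.6)/(0.267 − 0.0664) − 551/(0.267)²
  = 3438.7/0.20060 − 7729.1 = 17142 − 7729.1 = 9413 kPa
Z = PV_m/(RT) = (9413)(0.267)/((8.314)(413.6)) = 2513.3/3438.7 = 0.7309

Z ≈ 0.7309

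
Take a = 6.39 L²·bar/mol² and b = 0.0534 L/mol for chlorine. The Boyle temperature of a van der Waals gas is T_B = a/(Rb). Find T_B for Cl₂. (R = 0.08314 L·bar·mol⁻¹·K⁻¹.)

For a van der Waals gas the second virial coefficient B₂ = b − a/(RT) vanishes at T_B = a/(Rb).
T_B = 6.39/(0.08314×0.0534) = 6.39/0.0044397 = 1439 K

T_B ≈ 1439 K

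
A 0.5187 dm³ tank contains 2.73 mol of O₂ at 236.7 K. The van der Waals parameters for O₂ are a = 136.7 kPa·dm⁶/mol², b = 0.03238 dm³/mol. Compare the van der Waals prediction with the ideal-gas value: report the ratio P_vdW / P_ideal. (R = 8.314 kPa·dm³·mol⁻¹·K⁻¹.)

Ideal: P_ideal = nRT/V = (2.73)(8.314)(236.7)/0.5187 = 10357.5 kPa
vdW: P = nRT/(V − nb) − a n²/V² = 5372.43/0.430303 − 1018.81/0.269050 = 12485.2 − 3786.69 = 8698.5 kPa
Ratio = 8698.5/10357.5 = 0.8398

P_vdW / P_ideal ≈ 0.8398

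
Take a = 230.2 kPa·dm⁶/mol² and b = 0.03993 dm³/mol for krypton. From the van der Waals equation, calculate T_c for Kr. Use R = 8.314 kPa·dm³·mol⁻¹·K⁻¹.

For a van der Waals gas, T_c = 8a/(27Rb).
T_c = 8×230.2/(27×8.314×0.03993) = 1841.6/8.9634 = 205.5 K

T_c ≈ 205.5 K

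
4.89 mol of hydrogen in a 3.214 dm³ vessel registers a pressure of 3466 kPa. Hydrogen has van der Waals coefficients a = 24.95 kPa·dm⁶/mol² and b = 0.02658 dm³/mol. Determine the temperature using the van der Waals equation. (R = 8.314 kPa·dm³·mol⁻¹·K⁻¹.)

T = (P + a n²/V²)(V − nb)/(nR)
P + a n²/V² = 3466 + (24.95)(4.89)²/(3.214)² = 3523.8 kPa
V − nb = 3.214 − (4.89)(0.02658) = 3.0840 dm³
T = (3523.8)(3.0840)/((4.89)(8.314)) = 267.3 K

T ≈ 267.3 K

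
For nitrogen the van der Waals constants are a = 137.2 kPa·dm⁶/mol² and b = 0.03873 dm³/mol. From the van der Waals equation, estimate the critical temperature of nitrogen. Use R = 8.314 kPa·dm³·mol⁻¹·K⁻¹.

For a van der Waals gas, T_c = 8a/(27Rb).
T_c = 8×137.2/(27×8.314×0.03873) = 1097.6/8.6940 = 126.2 K

T_c ≈ 126.2 K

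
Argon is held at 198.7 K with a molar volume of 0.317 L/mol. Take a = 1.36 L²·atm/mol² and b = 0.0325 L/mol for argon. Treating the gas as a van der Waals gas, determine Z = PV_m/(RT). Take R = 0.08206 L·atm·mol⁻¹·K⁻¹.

Z ≈ 0.8511

P = RT/(V_m − b) − a/V_m² = (0.08206)(198.7)/(0.317 − 0.0325) − 1.36/(0.317)²
  = 16.305/0.28450 − 13.534 = 57.311 − 13.534 = 43.777 atm
Z = PV_m/(RT) = (43.777)(0.317)/((0.08206)(198.7)) = 13.877/16.305 = 0.8511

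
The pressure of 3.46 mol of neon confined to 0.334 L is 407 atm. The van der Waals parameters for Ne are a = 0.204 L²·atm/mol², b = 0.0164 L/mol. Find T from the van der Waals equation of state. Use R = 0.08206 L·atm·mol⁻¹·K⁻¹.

T = (P + a n²/V²)(V − nb)/(nR)
P + a n²/V² = 407 + (0.204)(3.46)²/(0.334)² = 428.89 atm
V − nb = 0.334 − (3.46)(0.0164) = 0.27726 L
T = (428.89)(0.27726)/((3.46)(0.08206)) = 418.8 K

T ≈ 418.8 K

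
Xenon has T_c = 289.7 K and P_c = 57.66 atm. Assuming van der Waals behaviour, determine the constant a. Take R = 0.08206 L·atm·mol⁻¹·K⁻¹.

a ≈ 4.135 L²·atm/mol²

From T_c = 8a/(27Rb) and P_c = a/(27b²): a = 27 R² T_c²/(64 P_c).
a = 27×(0.08206)²×(289.7)²/(64×57.66) = 15259/3690.2 = 4.135 L²·atm/mol²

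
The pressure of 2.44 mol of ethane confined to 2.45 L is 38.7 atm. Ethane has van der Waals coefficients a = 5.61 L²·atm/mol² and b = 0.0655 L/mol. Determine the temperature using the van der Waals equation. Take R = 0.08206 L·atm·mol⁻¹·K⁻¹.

T ≈ 506.3 K

T = (P + a n²/V²)(V − nb)/(nR)
P + a n²/V² = 38.7 + (5.61)(2.44)²/(2.45)² = 44.264 atm
V − nb = 2.45 − (2.44)(0.0655) = 2.2902 L
T = (44.264)(2.2902)/((2.44)(0.08206)) = 506.3 K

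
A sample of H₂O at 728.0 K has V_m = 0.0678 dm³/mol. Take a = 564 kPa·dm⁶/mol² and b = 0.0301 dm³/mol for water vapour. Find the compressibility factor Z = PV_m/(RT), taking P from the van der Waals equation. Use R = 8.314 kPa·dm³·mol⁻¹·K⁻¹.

P = RT/(V_m − b) − a/V_m² = (8.314)(728.0)/(0.0678 − 0.0301) − 564/(0.0678)²
  = 6052.6/0.037700 − 122693 = 160546 − 122693 = 37853 kPa
Z = PV_m/(RT) = (37853)(0.0678)/((8.314)(728.0)) = 2566.4/6052.6 = 0.4240

Z ≈ 0.4240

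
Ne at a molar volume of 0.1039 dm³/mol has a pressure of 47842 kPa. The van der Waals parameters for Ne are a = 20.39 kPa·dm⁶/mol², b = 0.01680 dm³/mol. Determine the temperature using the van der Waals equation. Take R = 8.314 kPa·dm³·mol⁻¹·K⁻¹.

T ≈ 521.0 K

T = (P + a/V_m²)(V_m − b)/R
P + a/V_m² = 47842 + 20.39/(0.1039)² = 49731 kPa
V_m − b = 0.1039 − 0.01680 = 0.087100 dm³/mol
T = (49731)(0.087100)/8.314 = 521.0 K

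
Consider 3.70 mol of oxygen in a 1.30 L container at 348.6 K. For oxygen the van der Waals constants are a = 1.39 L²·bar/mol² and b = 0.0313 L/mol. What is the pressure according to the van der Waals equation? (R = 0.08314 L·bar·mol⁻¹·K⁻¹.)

P = nRT/(V − nb) − a n²/V²
nRT/(V − nb) = (3.70)(0.08314)(348.6)/(1.30 − 3.70×0.0313) = 107.24/1.1842 = 90.559 bar
a n²/V² = (1.39)(3.70)²/(1.30)² = 11.260 bar
P = 90.559 − 11.260 = 79.30 bar

P ≈ 79.30 bar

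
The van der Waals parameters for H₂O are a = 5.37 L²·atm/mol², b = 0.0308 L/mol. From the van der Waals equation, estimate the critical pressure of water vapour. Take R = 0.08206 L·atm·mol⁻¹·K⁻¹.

P_c ≈ 209.7 atm

For a van der Waals gas, P_c = a/(27b²).
P_c = 5.37/(27×(0.0308)²) = 5.37/0.025613 = 209.7 atm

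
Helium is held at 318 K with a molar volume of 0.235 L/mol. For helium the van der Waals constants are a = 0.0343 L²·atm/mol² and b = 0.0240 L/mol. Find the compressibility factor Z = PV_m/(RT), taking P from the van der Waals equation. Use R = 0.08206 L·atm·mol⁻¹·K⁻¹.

Z ≈ 1.108

P = RT/(V_m − b) − a/V_m² = (0.08206)(318)/(0.235 − 0.0240) − 0.0343/(0.235)²
  = 26.095/0.21100 − 0.62110 = 123.67 − 0.62110 = 123.05 atm
Z = PV_m/(RT) = (123.05)(0.235)/((0.08206)(318)) = 28.917/26.095 = 1.108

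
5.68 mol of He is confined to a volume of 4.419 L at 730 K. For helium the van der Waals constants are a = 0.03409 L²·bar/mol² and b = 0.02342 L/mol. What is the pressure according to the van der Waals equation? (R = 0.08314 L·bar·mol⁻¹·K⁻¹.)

P = nRT/(V − nb) − a n²/V²
nRT/(V − nb) = (5.68)(0.08314)(730)/(4.419 − 5.68×0.02342) = 344.73/4.2860 = 80.432 bar
a n²/V² = (0.03409)(5.68)²/(4.419)² = 0.056322 bar
P = 80.432 − 0.056322 = 80.38 bar

P ≈ 80.38 bar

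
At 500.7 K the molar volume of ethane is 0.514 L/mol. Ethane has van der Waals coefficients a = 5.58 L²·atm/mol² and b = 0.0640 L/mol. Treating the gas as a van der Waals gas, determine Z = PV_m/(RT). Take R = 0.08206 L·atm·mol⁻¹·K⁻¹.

P = RT/(V_m − b) − a/V_m² = (0.08206)(500.7)/(0.514 − 0.0640) − 5.58/(0.514)²
  = 41.087/0.45000 − 21.121 = 91.304 − 21.121 = 70.183 atm
Z = PV_m/(RT) = (70.183)(0.514)/((0.08206)(500.7)) = 36.074/41.087 = 0.8780

Z ≈ 0.8780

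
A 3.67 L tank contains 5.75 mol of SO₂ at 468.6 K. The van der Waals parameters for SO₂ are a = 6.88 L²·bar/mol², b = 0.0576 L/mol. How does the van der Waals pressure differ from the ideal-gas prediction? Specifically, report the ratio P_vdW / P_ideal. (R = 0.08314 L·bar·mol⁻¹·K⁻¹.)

Ideal: P_ideal = nRT/V = (5.75)(0.08314)(468.6)/3.67 = 61.0399 bar
vdW: P = nRT/(V − nb) − a n²/V² = 224.017/3.33880 − 227.470/13.4689 = 67.0951 − 16.8885 = 50.2066 bar
Ratio = 50.2066/61.0399 = 0.8225

P_vdW / P_ideal ≈ 0.8225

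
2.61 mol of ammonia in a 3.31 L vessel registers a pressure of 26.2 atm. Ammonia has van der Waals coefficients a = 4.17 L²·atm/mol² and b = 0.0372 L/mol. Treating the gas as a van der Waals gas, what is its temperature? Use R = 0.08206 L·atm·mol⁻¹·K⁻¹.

T ≈ 431.9 K

T = (P + a n²/V²)(V − nb)/(nR)
P + a n²/V² = 26.2 + (4.17)(2.61)²/(3.31)² = 28.793 atm
V − nb = 3.31 − (2.61)(0.0372) = 3.2129 L
T = (28.793)(3.2129)/((2.61)(0.08206)) = 431.9 K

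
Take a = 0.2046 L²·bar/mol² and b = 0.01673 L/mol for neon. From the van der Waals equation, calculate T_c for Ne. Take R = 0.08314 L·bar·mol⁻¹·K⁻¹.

T_c ≈ 43.58 K

For a van der Waals gas, T_c = 8a/(27Rb).
T_c = 8×0.2046/(27×0.08314×0.01673) = 1.6368/0.037555 = 43.58 K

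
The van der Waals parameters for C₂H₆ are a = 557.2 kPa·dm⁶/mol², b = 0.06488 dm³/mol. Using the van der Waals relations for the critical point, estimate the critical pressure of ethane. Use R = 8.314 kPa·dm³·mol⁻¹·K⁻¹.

P_c ≈ 4903 kPa

For a van der Waals gas, P_c = a/(27b²).
P_c = 557.2/(27×(0.06488)²) = 557.2/0.11365 = 4903 kPa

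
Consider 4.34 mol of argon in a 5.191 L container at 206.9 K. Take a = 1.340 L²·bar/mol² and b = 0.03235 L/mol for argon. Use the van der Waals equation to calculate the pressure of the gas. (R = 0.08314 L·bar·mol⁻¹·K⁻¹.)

P ≈ 13.84 bar

P = nRT/(V − nb) − a n²/V²
nRT/(V − nb) = (4.34)(0.08314)(206.9)/(5.191 − 4.34×0.03235) = 74.655/5.0506 = 14.781 bar
a n²/V² = (1.340)(4.34)²/(5.191)² = 0.93666 bar
P = 14.781 − 0.93666 = 13.84 bar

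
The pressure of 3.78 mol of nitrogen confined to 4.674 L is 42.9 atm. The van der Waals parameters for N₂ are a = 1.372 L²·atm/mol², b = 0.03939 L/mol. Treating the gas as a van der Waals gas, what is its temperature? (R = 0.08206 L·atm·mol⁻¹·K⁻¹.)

T = (P + a n²/V²)(V − nb)/(nR)
P + a n²/V² = 42.9 + (1.372)(3.78)²/(4.674)² = 43.797 atm
V − nb = 4.674 − (3.78)(0.03939) = 4.5251 L
T = (43.797)(4.5251)/((3.78)(0.08206)) = 638.9 K

T ≈ 638.9 K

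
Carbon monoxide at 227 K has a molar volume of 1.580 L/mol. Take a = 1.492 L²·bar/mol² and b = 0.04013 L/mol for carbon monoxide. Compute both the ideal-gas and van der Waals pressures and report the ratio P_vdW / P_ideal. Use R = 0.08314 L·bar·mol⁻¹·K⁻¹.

Ideal: P_ideal = RT/V_m = (0.08314)(227)/1.580 = 11.9448 bar
vdW: P = RT/(V_m − b) − a/V_m² = 18.8728/1.53987 − 1.492/2.49640 = 12.2561 − 0.597661 = 11.6584 bar
Ratio = 11.6584/11.9448 = 0.9760

P_vdW / P_ideal ≈ 0.9760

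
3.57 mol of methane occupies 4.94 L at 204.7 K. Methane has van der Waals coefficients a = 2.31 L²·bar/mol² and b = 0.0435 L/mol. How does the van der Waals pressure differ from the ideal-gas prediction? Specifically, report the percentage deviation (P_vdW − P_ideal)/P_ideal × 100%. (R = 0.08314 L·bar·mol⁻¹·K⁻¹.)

-6.56 %

Ideal: P_ideal = nRT/V = (3.57)(0.08314)(204.7)/4.94 = 12.2990 bar
vdW: P = nRT/(V − nb) − a n²/V² = 60.7570/4.78471 − 29.4407/24.4036 = 12.6982 − 1.20641 = 11.4918 bar
% deviation = (11.4918 − 12.2990)/12.2990 × 100% = -6.56%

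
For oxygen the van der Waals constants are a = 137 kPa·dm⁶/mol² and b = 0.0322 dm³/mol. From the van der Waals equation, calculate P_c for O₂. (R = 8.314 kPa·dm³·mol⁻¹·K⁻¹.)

P_c ≈ 4894 kPa

For a van der Waals gas, P_c = a/(27b²).
P_c = 137/(27×(0.0322)²) = 137/0.027995 = 4894 kPa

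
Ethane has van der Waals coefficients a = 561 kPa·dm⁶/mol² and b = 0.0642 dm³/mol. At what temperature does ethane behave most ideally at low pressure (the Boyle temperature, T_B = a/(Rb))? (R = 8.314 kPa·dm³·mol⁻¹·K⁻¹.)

For a van der Waals gas the second virial coefficient B₂ = b − a/(RT) vanishes at T_B = a/(Rb).
T_B = 561/(8.314×0.0642) = 561/0.53376 = 1051 K

T_B ≈ 1051 K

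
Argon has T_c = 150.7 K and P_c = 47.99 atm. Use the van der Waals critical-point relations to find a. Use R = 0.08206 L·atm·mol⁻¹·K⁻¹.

a ≈ 1.344 L²·atm/mol²

From T_c = 8a/(27Rb) and P_c = a/(27b²): a = 27 R² T_c²/(64 P_c).
a = 27×(0.08206)²×(150.7)²/(64×47.99) = 4129.1/3071.4 = 1.344 L²·atm/mol²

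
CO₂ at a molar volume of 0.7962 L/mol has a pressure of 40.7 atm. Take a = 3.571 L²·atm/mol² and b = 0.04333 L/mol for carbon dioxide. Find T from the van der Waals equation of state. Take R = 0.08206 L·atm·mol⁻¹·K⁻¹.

T = (P + a/V_m²)(V_m − b)/R
P + a/V_m² = 40.7 + 3.571/(0.7962)² = 46.333 atm
V_m − b = 0.7962 − 0.04333 = 0.75287 L/mol
T = (46.333)(0.75287)/0.08206 = 425.1 K

T ≈ 425.1 K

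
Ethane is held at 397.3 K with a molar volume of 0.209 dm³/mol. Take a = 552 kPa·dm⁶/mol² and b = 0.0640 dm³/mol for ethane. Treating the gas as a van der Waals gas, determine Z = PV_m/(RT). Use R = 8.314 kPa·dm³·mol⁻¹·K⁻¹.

Z ≈ 0.6418

P = RT/(V_m − b) − a/V_m² = (8.314)(397.3)/(0.209 − 0.0640) − 552/(0.209)²
  = 3303.2/0.14500 − 12637 = 22781 − 12637 = 10144 kPa
Z = PV_m/(RT) = (10144)(0.209)/((8.314)(397.3)) = 2120.1/3303.2 = 0.6418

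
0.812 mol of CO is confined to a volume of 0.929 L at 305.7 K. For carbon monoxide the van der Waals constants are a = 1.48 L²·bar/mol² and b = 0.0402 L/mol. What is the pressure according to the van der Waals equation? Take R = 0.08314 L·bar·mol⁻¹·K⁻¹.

P = nRT/(V − nb) − a n²/V²
nRT/(V − nb) = (0.812)(0.08314)(305.7)/(0.929 − 0.812×0.0402) = 20.638/0.89636 = 23.024 bar
a n²/V² = (1.48)(0.812)²/(0.929)² = 1.1307 bar
P = 23.024 − 1.1307 = 21.89 bar

P ≈ 21.89 bar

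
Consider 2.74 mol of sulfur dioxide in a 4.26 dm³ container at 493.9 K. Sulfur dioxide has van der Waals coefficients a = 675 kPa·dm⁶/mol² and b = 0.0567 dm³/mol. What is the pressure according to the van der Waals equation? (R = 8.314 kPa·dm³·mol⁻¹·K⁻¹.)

P ≈ 2462 kPa

P = nRT/(V − nb) − a n²/V²
nRT/(V − nb) = (2.74)(8.314)(493.9)/(4.26 − 2.74×0.0567) = 11251/4.1046 = 2741.1 kPa
a n²/V² = (675)(2.74)²/(4.26)² = 279.25 kPa
P = 2741.1 − 279.25 = 2462 kPa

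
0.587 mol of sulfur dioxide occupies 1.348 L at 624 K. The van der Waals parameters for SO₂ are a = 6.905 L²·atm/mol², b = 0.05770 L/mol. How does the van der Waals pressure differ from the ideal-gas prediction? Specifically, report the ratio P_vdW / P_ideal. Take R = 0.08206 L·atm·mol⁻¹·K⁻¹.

P_vdW / P_ideal ≈ 0.9671

Ideal: P_ideal = nRT/V = (0.587)(0.08206)(624)/1.348 = 22.2979 atm
vdW: P = nRT/(V − nb) − a n²/V² = 30.0576/1.31413 − 2.37925/1.81710 = 22.8726 − 1.30937 = 21.5632 atm
Ratio = 21.5632/22.2979 = 0.9671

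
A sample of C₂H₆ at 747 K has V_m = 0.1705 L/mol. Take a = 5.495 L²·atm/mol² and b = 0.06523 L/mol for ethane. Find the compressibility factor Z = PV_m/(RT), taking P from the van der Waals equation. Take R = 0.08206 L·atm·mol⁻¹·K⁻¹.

Z ≈ 1.094

P = RT/(V_m − b) − a/V_m² = (0.08206)(747)/(0.1705 − 0.06523) − 5.495/(0.1705)²
  = 61.299/0.10527 − 189.02 = 582.30 − 189.02 = 393.28 atm
Z = PV_m/(RT) = (393.28)(0.1705)/((0.08206)(747)) = 67.054/61.299 = 1.094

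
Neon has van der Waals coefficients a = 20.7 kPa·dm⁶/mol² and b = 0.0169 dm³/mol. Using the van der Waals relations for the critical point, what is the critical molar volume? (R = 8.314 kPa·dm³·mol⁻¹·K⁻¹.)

For a van der Waals gas, V_m,c = 3b.
V_m,c = 3×0.0169 = 0.05070 dm³/mol

V_m,c ≈ 0.05070 dm³/mol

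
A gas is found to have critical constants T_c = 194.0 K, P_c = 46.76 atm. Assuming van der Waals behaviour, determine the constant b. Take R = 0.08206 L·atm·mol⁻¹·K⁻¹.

From T_c = 8a/(27Rb) and P_c = a/(27b²): b = R T_c/(8 P_c).
b = (0.08206)(194.0)/(8×46.76) = 15.920/374.08 = 0.04256 L/mol

b ≈ 0.04256 L/mol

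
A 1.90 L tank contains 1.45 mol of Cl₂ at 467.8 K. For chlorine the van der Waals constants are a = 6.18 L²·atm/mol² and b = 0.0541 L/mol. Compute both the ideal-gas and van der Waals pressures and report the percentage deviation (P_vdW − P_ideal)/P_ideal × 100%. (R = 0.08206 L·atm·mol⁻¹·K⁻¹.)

-7.98 %

Ideal: P_ideal = nRT/V = (1.45)(0.08206)(467.8)/1.90 = 29.2959 atm
vdW: P = nRT/(V − nb) − a n²/V² = 55.6621/1.82156 − 12.9935/3.61000 = 30.5574 − 3.59931 = 26.9581 atm
% deviation = (26.9581 − 29.2959)/29.2959 × 100% = -7.98%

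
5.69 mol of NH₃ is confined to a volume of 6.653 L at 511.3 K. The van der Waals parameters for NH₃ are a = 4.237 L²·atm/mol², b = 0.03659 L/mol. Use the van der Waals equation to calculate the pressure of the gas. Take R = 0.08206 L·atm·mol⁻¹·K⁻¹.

P = nRT/(V − nb) − a n²/V²
nRT/(V − nb) = (5.69)(0.08206)(511.3)/(6.653 − 5.69×0.03659) = 238.74/6.4448 = 37.044 atm
a n²/V² = (4.237)(5.69)²/(6.653)² = 3.0992 atm
P = 37.044 − 3.0992 = 33.94 atm

P ≈ 33.94 atm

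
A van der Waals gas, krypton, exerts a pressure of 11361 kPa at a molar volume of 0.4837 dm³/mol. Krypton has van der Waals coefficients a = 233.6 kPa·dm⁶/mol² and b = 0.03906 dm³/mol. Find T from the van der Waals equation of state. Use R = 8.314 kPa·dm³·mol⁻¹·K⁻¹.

T ≈ 661.0 K

T = (P + a/V_m²)(V_m − b)/R
P + a/V_m² = 11361 + 233.6/(0.4837)² = 12359 kPa
V_m − b = 0.4837 − 0.03906 = 0.44464 dm³/mol
T = (12359)(0.44464)/8.314 = 661.0 K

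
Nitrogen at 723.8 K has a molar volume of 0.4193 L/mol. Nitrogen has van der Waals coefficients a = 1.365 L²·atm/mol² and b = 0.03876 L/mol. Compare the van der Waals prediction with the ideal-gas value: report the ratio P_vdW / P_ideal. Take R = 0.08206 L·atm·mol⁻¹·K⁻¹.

Ideal: P_ideal = RT/V_m = (0.08206)(723.8)/0.4193 = 141.653 atm
vdW: P = RT/(V_m − b) − a/V_m² = 59.3950/0.380540 − 1.365/0.175812 = 156.081 − 7.76398 = 148.317 atm
Ratio = 148.317/141.653 = 1.047

P_vdW / P_ideal ≈ 1.047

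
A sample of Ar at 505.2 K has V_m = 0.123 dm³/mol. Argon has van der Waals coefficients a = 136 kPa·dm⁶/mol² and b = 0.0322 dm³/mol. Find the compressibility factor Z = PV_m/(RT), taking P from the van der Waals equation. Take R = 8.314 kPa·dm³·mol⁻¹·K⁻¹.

Z ≈ 1.091

P = RT/(V_m − b) − a/V_m² = (8.314)(505.2)/(0.123 − 0.0322) − 136/(0.123)²
  = 4200.2/0.090800 − 8989.4 = 46258 − 8989.4 = 37269 kPa
Z = PV_m/(RT) = (37269)(0.123)/((8.314)(505.2)) = 4584.1/4200.2 = 1.091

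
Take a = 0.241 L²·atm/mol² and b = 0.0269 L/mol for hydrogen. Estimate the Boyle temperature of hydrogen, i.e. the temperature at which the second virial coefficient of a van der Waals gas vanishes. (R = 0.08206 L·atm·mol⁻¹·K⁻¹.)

For a van der Waals gas the second virial coefficient B₂ = b − a/(RT) vanishes at T_B = a/(Rb).
T_B = 0.241/(0.08206×0.0269) = 0.241/0.0022074 = 109.2 K

T_B ≈ 109.2 K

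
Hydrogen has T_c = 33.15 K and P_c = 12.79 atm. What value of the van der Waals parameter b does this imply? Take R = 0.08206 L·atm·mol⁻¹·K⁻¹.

b ≈ 0.02659 L/mol

From T_c = 8a/(27Rb) and P_c = a/(27b²): b = R T_c/(8 P_c).
b = (0.08206)(33.15)/(8×12.79) = 2.7203/102.32 = 0.02659 L/mol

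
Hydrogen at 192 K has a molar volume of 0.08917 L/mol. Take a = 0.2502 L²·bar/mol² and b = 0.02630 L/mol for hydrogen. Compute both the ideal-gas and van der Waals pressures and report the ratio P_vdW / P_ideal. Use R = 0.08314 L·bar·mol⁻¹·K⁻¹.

Ideal: P_ideal = RT/V_m = (0.08314)(192)/0.08917 = 179.016 bar
vdW: P = RT/(V_m − b) − a/V_m² = 15.9629/0.0628700 − 0.2502/0.00795129 = 253.903 − 31.4666 = 222.436 bar
Ratio = 222.436/179.016 = 1.243

P_vdW / P_ideal ≈ 1.243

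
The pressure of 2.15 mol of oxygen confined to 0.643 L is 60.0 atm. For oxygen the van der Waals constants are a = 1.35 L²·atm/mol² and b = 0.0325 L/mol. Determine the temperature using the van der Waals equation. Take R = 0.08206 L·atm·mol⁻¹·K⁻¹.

T ≈ 243.9 K

T = (P + a n²/V²)(V − nb)/(nR)
P + a n²/V² = 60.0 + (1.35)(2.15)²/(0.643)² = 75.093 atm
V − nb = 0.643 − (2.15)(0.0325) = 0.57313 L
T = (75.093)(0.57313)/((2.15)(0.08206)) = 243.9 K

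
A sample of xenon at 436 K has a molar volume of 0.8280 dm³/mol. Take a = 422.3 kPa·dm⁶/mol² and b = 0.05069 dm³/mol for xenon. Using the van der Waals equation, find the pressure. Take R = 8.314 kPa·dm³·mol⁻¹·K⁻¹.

P = RT/(V_m − b) − a/V_m²
RT/(V_m − b) = (8.314)(436)/(0.8280 − 0.05069) = 3624.9/0.77731 = 4663.4 kPa
a/V_m² = 422.3/(0.8280)² = 615.97 kPa
P = 4663.4 − 615.97 = 4047 kPa

P ≈ 4047 kPa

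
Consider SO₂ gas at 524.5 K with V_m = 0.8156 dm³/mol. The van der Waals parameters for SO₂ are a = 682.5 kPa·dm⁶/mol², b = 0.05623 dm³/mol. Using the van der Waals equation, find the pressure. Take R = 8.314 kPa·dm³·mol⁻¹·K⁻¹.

P = RT/(V_m − b) − a/V_m²
RT/(V_m − b) = (8.314)(524.5)/(0.8156 − 0.05623) = 4360.7/0.75937 = 5742.5 kPa
a/V_m² = 682.5/(0.8156)² = 1026.0 kPa
P = 5742.5 − 1026.0 = 4717 kPa

P ≈ 4717 kPa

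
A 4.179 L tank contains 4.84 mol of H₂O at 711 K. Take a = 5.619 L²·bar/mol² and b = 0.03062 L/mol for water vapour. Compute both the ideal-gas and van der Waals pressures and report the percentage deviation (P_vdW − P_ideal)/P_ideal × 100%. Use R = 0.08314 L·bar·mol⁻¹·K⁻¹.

-7.33 %

Ideal: P_ideal = nRT/V = (4.84)(0.08314)(711)/4.179 = 68.4625 bar
vdW: P = nRT/(V − nb) − a n²/V² = 286.105/4.03080 − 131.628/17.4640 = 70.9797 − 7.53710 = 63.4426 bar
% deviation = (63.4426 − 68.4625)/68.4625 × 100% = -7.33%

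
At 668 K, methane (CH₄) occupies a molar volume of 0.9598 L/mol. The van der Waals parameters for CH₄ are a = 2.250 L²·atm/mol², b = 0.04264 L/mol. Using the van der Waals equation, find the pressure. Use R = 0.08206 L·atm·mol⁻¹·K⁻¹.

P = RT/(V_m − b) − a/V_m²
RT/(V_m − b) = (0.08206)(668)/(0.9598 − 0.04264) = 54.816/0.91716 = 59.767 atm
a/V_m² = 2.250/(0.9598)² = 2.4424 atm
P = 59.767 − 2.4424 = 57.32 atm

P ≈ 57.32 atm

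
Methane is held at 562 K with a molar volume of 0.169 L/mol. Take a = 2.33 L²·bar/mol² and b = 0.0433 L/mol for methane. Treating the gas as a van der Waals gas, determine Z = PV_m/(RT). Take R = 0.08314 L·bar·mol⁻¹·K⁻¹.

Z ≈ 1.049

P = RT/(V_m − b) − a/V_m² = (0.08314)(562)/(0.169 − 0.0433) − 2.33/(0.169)²
  = 46.725/0.12570 − 81.580 = 371.72 − 81.580 = 290.14 bar
Z = PV_m/(RT) = (290.14)(0.169)/((0.08314)(562)) = 49.034/46.725 = 1.049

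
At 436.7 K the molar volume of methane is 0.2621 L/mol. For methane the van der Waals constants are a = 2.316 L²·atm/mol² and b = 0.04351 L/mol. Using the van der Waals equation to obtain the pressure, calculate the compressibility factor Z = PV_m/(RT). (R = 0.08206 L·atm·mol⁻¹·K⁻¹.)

P = RT/(V_m − b) − a/V_m² = (0.08206)(436.7)/(0.2621 − 0.04351) − 2.316/(0.2621)²
  = 35.836/0.21859 − 33.714 = 163.94 − 33.714 = 130.23 atm
Z = PV_m/(RT) = (130.23)(0.2621)/((0.08206)(436.7)) = 34.133/35.836 = 0.9525

Z ≈ 0.9525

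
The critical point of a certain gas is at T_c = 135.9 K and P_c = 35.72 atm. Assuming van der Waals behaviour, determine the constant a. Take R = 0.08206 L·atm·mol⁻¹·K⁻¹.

a ≈ 1.469 L²·atm/mol²

From T_c = 8a/(27Rb) and P_c = a/(27b²): a = 27 R² T_c²/(64 P_c).
a = 27×(0.08206)²×(135.9)²/(64×35.72) = 3357.9/2286.1 = 1.469 L²·atm/mol²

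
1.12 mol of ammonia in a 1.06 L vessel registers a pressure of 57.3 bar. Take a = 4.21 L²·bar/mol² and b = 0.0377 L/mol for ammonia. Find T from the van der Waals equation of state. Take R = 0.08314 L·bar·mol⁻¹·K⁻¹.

T = (P + a n²/V²)(V − nb)/(nR)
P + a n²/V² = 57.3 + (4.21)(1.12)²/(1.06)² = 62.000 bar
V − nb = 1.06 − (1.12)(0.0377) = 1.0178 L
T = (62.000)(1.0178)/((1.12)(0.08314)) = 677.7 K

T ≈ 677.7 K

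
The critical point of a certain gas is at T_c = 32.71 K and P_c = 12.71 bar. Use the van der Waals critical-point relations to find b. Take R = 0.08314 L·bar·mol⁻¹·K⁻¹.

b ≈ 0.02675 L/mol

From T_c = 8a/(27Rb) and P_c = a/(27b²): b = R T_c/(8 P_c).
b = (0.08314)(32.71)/(8×12.71) = 2.7195/101.68 = 0.02675 L/mol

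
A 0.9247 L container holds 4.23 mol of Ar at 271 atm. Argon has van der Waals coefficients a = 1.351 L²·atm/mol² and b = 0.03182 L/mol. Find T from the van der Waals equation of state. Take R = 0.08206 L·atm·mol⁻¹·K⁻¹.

T = (P + a n²/V²)(V − nb)/(nR)
P + a n²/V² = 271 + (1.351)(4.23)²/(0.9247)² = 299.27 atm
V − nb = 0.9247 − (4.23)(0.03182) = 0.79010 L
T = (299.27)(0.79010)/((4.23)(0.08206)) = 681.2 K

T ≈ 681.2 K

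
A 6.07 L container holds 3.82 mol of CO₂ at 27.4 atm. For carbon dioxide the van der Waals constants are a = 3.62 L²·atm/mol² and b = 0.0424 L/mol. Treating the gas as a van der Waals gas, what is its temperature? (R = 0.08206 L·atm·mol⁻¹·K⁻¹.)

T = (P + a n²/V²)(V − nb)/(nR)
P + a n²/V² = 27.4 + (3.62)(3.82)²/(6.07)² = 28.834 atm
V − nb = 6.07 − (3.82)(0.0424) = 5.9080 L
T = (28.834)(5.9080)/((3.82)(0.08206)) = 543.4 K

T ≈ 543.4 K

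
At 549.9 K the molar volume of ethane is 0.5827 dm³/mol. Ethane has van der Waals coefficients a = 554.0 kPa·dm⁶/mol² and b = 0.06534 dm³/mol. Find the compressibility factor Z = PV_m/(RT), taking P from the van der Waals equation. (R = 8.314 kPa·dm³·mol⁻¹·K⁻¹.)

Z ≈ 0.9183

P = RT/(V_m − b) − a/V_m² = (8.314)(549.9)/(0.5827 − 0.06534) − 554.0/(0.5827)²
  = 4571.9/0.51736 − 1631.6 = 8837.0 − 1631.6 = 7205.4 kPa
Z = PV_m/(RT) = (7205.4)(0.5827)/((8.314)(549.9)) = 4198.6/4571.9 = 0.9183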